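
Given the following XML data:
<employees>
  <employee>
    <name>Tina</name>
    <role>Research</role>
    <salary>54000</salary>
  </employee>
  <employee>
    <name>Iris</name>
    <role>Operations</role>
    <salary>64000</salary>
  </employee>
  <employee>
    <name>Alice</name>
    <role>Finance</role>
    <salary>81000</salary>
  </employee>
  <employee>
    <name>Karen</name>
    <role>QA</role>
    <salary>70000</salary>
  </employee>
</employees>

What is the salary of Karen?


Searching for <employee> with <name>Karen</name>
Found at position 4
<salary>70000</salary>

ANSWER: 70000


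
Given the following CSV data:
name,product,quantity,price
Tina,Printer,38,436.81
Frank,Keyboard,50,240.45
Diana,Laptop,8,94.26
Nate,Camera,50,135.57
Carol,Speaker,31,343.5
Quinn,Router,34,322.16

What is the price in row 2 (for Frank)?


Row 2: Frank
Column 'price' = 240.45

ANSWER: 240.45


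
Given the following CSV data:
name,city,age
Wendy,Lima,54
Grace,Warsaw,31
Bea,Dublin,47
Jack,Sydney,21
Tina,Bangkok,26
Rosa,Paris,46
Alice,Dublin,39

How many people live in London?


Scanning city column for 'London':
Total matches: 0

ANSWER: 0


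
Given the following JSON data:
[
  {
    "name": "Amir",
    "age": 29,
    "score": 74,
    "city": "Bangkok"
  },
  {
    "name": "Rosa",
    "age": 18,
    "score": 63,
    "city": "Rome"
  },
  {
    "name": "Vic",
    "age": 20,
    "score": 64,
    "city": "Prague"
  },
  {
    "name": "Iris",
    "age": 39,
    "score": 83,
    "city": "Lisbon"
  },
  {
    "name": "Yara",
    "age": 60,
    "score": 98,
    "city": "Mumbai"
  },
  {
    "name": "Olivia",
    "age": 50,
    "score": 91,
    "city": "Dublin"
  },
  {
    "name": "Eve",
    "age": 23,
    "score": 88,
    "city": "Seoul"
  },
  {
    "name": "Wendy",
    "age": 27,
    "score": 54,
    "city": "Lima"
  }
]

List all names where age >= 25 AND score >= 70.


Checking both conditions:
  Amir (age=29, score=74) -> YES
  Rosa (age=18, score=63) -> no
  Vic (age=20, score=64) -> no
  Iris (age=39, score=83) -> YES
  Yara (age=60, score=98) -> YES
  Olivia (age=50, score=91) -> YES
  Eve (age=23, score=88) -> no
  Wendy (age=27, score=54) -> no


ANSWER: Amir, Iris, Yara, Olivia


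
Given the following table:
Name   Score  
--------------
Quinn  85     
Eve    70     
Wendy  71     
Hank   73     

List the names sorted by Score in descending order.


Sorting by Score (descending):
  Quinn: 85
  Hank: 73
  Wendy: 71
  Eve: 70


ANSWER: Quinn, Hank, Wendy, Eve


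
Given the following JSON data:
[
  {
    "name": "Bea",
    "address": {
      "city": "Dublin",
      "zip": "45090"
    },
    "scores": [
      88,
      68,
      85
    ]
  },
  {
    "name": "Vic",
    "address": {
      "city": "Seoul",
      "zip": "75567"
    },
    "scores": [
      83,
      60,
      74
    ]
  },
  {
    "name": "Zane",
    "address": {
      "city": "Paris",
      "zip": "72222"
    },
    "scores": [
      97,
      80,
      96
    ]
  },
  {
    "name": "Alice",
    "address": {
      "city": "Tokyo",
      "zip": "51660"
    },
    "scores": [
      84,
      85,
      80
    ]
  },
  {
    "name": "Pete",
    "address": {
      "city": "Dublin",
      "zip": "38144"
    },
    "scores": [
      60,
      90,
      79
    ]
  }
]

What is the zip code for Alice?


Path: records[3].address.zip
Value: 51660

ANSWER: 51660


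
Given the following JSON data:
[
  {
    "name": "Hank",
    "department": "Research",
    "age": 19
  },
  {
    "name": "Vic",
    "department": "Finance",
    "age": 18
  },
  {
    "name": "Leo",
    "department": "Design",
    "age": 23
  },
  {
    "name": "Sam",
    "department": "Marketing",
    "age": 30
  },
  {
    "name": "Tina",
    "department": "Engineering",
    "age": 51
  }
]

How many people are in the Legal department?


Scanning records for department = Legal
  No matches found
Count: 0

ANSWER: 0


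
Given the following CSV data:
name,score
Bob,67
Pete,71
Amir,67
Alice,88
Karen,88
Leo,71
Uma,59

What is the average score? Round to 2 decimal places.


Scores: 67, 71, 67, 88, 88, 71, 59
Sum = 511
Count = 7
Average = 511 / 7 = 73.00

ANSWER: 73.00


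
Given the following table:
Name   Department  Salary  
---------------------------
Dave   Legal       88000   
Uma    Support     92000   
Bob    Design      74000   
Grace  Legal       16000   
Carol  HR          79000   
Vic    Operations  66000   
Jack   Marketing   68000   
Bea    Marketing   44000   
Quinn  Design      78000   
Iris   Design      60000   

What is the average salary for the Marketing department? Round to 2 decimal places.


Marketing department members:
  Jack: 68000
  Bea: 44000
Sum = 112000
Count = 2
Average = 112000 / 2 = 56000.00

ANSWER: 56000.00


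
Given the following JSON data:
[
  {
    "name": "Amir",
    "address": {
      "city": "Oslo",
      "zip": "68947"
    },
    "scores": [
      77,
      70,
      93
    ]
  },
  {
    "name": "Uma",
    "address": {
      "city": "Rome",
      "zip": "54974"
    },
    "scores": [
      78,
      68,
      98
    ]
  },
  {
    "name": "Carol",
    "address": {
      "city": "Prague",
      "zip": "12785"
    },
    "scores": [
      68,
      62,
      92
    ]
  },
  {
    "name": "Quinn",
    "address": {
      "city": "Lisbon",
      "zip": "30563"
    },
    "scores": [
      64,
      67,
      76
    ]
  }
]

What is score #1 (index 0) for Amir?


Path: records[0].scores[0]
Value: 77

ANSWER: 77


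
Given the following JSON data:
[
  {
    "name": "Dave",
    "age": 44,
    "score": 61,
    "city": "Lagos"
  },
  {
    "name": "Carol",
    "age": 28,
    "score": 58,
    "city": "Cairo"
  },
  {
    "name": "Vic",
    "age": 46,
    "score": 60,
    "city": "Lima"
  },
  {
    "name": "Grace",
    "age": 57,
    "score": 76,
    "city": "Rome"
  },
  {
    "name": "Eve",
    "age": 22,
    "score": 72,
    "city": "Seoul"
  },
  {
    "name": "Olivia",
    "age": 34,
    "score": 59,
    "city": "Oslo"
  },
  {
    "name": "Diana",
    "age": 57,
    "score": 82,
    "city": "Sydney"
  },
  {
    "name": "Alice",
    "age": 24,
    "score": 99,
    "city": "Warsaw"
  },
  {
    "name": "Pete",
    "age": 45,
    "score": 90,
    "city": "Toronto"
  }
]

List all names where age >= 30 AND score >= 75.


Checking both conditions:
  Dave (age=44, score=61) -> no
  Carol (age=28, score=58) -> no
  Vic (age=46, score=60) -> no
  Grace (age=57, score=76) -> YES
  Eve (age=22, score=72) -> no
  Olivia (age=34, score=59) -> no
  Diana (age=57, score=82) -> YES
  Alice (age=24, score=99) -> no
  Pete (age=45, score=90) -> YES


ANSWER: Grace, Diana, Pete


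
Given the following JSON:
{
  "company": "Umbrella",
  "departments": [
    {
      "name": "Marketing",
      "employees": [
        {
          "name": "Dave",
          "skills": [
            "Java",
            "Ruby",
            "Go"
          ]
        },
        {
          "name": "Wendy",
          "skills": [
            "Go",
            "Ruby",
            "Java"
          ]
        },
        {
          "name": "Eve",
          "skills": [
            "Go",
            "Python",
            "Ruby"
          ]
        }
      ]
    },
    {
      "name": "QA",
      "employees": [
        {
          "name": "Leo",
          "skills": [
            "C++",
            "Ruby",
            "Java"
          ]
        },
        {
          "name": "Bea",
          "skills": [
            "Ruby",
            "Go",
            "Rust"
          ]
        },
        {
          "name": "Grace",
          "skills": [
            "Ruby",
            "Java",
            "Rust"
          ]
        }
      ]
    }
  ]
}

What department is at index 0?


Path: departments[0].name
Value: Marketing

ANSWER: Marketing


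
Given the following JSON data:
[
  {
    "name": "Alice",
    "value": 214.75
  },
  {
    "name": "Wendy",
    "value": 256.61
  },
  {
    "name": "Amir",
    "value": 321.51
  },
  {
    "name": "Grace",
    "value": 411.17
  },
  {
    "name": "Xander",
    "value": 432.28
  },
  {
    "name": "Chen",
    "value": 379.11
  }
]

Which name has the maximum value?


Comparing values:
  Alice: 214.75
  Wendy: 256.61
  Amir: 321.51
  Grace: 411.17
  Xander: 432.28
  Chen: 379.11
Maximum: Xander (432.28)

ANSWER: Xander


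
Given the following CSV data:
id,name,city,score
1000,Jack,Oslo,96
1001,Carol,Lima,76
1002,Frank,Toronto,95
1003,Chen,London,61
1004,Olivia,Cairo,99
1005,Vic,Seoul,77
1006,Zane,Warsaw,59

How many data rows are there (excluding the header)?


Counting rows (excluding header):
Header: id,name,city,score
Data rows: 7

ANSWER: 7


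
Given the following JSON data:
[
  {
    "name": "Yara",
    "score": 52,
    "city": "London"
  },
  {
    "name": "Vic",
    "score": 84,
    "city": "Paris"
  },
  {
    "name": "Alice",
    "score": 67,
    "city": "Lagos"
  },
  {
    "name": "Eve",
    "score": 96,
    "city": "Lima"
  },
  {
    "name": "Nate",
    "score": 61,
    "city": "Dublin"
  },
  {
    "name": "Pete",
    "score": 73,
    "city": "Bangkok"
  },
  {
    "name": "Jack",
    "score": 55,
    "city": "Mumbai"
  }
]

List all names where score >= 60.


Filtering records where score >= 60:
  Yara (score=52) -> no
  Vic (score=84) -> YES
  Alice (score=67) -> YES
  Eve (score=96) -> YES
  Nate (score=61) -> YES
  Pete (score=73) -> YES
  Jack (score=55) -> no


ANSWER: Vic, Alice, Eve, Nate, Pete


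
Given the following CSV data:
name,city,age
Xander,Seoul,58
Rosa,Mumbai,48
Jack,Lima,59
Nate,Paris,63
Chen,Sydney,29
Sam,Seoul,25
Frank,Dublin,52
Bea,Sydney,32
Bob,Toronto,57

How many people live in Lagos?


Scanning city column for 'Lagos':
Total matches: 0

ANSWER: 0


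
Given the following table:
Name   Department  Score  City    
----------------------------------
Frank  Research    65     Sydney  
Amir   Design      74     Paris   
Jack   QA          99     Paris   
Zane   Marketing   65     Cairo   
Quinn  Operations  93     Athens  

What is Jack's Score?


Row 3: Jack
Score = 99

ANSWER: 99


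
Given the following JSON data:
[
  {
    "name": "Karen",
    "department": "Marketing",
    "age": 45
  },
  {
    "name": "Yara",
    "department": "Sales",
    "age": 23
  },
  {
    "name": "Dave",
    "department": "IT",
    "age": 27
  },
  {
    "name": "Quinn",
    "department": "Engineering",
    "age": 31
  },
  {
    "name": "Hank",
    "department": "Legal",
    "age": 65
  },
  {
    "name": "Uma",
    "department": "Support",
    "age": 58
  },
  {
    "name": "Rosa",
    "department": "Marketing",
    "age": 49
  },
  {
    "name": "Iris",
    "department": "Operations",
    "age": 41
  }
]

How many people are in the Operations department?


Scanning records for department = Operations
  Record 7: Iris
Count: 1

ANSWER: 1


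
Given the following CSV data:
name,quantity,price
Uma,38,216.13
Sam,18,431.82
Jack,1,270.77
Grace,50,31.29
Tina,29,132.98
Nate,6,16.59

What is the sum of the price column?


Values in 'price' column:
  Row 1: 216.13
  Row 2: 431.82
  Row 3: 270.77
  Row 4: 31.29
  Row 5: 132.98
  Row 6: 16.59
Sum = 216.13 + 431.82 + 270.77 + 31.29 + 132.98 + 16.59 = 1099.58

ANSWER: 1099.58


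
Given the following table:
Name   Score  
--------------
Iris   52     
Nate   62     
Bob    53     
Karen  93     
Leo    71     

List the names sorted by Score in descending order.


Sorting by Score (descending):
  Karen: 93
  Leo: 71
  Nate: 62
  Bob: 53
  Iris: 52


ANSWER: Karen, Leo, Nate, Bob, Iris


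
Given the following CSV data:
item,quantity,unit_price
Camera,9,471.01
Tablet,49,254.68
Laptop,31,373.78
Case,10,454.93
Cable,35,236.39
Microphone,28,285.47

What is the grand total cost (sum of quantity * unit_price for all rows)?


Computing row totals:
  Camera: 9 * 471.01 = 4239.09
  Tablet: 49 * 254.68 = 12479.32
  Laptop: 31 * 373.78 = 11587.18
  Case: 10 * 454.93 = 4549.3
  Cable: 35 * 236.39 = 8273.65
  Microphone: 28 * 285.47 = 7993.16
Grand total = 4239.09 + 12479.32 + 11587.18 + 4549.3 + 8273.65 + 7993.16 = 49121.7

ANSWER: 49121.7


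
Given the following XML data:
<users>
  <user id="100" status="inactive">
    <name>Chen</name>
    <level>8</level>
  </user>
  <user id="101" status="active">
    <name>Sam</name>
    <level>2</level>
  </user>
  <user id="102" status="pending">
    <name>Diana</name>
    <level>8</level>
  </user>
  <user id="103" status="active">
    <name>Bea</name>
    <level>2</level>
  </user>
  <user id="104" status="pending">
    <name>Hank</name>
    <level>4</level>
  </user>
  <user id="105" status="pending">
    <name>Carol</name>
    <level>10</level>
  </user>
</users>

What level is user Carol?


Finding user: Carol
<level>10</level>

ANSWER: 10


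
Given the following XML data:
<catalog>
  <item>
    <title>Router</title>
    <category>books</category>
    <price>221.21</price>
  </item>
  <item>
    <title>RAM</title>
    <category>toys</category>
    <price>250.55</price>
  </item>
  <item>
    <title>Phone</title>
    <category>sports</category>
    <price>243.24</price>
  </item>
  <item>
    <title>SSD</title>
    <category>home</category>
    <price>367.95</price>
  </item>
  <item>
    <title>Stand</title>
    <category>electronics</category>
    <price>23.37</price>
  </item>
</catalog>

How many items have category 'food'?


Scanning <item> elements for <category>food</category>:
Count: 0

ANSWER: 0


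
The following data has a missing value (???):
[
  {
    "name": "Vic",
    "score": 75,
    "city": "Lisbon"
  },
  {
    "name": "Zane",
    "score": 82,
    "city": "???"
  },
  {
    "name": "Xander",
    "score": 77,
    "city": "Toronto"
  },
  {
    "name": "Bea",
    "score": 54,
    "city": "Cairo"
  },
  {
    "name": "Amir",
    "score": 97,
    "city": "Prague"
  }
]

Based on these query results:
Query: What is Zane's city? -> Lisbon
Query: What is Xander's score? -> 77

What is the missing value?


The missing value is Zane's city
From query: Zane's city = Lisbon

ANSWER: Lisbon


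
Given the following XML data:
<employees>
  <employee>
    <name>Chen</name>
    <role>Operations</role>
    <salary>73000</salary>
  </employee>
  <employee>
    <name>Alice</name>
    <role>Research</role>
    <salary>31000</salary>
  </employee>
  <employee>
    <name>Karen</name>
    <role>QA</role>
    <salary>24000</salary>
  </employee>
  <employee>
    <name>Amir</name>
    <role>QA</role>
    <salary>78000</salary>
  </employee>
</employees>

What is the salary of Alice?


Searching for <employee> with <name>Alice</name>
Found at position 2
<salary>31000</salary>

ANSWER: 31000


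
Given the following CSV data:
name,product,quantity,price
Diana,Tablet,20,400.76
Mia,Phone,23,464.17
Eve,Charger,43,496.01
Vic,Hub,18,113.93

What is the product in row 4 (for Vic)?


Row 4: Vic
Column 'product' = Hub

ANSWER: Hub


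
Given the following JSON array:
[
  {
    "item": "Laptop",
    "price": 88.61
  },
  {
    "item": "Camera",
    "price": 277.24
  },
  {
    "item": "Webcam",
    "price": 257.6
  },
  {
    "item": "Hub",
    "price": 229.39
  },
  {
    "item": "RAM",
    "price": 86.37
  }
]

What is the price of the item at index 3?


Array index 3 -> Hub
price = 229.39

ANSWER: 229.39


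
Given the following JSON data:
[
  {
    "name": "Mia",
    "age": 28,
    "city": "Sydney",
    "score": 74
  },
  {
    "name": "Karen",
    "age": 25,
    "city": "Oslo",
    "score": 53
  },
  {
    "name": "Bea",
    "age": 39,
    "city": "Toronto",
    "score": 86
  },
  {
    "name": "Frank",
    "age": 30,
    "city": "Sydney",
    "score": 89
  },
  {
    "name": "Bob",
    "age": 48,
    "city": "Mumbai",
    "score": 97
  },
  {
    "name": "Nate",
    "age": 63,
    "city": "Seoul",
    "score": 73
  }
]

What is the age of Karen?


Looking up record where name = Karen
Record index: 1
Field 'age' = 25

ANSWER: 25


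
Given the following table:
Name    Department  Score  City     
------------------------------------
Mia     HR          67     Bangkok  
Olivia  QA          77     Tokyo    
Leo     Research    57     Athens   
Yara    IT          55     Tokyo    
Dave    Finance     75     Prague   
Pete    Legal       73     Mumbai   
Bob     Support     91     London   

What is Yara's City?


Row 4: Yara
City = Tokyo

ANSWER: Tokyo


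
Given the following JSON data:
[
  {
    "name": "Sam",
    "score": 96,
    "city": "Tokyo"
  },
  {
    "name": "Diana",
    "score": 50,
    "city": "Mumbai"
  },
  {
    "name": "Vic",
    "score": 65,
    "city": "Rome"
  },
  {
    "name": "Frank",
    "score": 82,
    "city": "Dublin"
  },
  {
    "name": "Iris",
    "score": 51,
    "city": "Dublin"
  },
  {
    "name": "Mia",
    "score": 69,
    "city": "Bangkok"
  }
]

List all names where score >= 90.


Filtering records where score >= 90:
  Sam (score=96) -> YES
  Diana (score=50) -> no
  Vic (score=65) -> no
  Frank (score=82) -> no
  Iris (score=51) -> no
  Mia (score=69) -> no


ANSWER: Sam


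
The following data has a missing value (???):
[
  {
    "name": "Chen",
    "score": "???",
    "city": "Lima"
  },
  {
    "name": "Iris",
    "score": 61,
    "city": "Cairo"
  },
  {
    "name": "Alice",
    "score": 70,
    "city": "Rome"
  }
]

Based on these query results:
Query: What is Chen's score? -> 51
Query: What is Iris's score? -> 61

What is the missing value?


The missing value is Chen's score
From query: Chen's score = 51

ANSWER: 51


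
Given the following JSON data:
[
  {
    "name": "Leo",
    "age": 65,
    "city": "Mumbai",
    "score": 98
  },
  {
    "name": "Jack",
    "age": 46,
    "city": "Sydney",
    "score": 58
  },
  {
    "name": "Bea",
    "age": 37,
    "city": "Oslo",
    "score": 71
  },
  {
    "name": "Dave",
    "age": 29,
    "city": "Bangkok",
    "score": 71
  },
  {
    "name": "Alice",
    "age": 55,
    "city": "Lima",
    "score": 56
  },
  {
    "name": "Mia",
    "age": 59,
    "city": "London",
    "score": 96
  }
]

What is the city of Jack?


Looking up record where name = Jack
Record index: 1
Field 'city' = Sydney

ANSWER: Sydney


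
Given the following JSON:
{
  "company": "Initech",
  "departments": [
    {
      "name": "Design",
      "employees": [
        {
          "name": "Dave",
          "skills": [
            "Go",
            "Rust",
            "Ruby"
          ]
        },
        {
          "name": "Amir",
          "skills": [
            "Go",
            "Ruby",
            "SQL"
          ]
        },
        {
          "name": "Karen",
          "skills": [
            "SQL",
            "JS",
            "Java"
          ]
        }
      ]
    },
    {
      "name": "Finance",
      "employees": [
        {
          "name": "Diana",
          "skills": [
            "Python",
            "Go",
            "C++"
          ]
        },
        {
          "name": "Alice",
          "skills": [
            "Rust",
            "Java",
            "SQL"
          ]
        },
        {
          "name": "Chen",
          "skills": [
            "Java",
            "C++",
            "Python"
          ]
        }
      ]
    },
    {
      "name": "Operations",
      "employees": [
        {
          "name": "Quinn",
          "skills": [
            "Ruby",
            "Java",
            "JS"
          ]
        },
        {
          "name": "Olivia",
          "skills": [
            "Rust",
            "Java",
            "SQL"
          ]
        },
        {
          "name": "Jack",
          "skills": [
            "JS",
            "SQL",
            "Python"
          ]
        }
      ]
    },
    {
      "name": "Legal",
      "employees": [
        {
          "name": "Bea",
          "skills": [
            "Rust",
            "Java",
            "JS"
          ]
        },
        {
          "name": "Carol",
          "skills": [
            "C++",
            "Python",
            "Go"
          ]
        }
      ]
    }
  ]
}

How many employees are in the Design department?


Path: departments[0].employees
Count: 3

ANSWER: 3


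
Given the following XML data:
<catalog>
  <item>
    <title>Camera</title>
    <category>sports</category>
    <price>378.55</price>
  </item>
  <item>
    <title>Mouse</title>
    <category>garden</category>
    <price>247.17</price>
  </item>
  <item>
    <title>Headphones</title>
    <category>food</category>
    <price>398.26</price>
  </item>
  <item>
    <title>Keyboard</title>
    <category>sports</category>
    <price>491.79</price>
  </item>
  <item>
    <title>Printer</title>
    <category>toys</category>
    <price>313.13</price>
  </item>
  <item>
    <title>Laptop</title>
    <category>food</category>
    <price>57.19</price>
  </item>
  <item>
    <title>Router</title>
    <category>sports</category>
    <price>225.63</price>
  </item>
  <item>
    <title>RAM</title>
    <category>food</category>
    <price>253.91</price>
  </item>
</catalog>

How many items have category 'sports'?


Scanning <item> elements for <category>sports</category>:
  Item 1: Camera -> MATCH
  Item 4: Keyboard -> MATCH
  Item 7: Router -> MATCH
Count: 3

ANSWER: 3


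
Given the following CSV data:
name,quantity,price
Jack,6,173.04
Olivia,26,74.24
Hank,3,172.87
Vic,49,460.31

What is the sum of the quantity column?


Values in 'quantity' column:
  Row 1: 6
  Row 2: 26
  Row 3: 3
  Row 4: 49
Sum = 6 + 26 + 3 + 49 = 84

ANSWER: 84


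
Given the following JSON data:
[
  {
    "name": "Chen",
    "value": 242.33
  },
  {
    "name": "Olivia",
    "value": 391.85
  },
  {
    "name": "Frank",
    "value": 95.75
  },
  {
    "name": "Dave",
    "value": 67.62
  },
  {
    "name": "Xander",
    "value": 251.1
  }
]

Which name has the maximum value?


Comparing values:
  Chen: 242.33
  Olivia: 391.85
  Frank: 95.75
  Dave: 67.62
  Xander: 251.1
Maximum: Olivia (391.85)

ANSWER: Olivia


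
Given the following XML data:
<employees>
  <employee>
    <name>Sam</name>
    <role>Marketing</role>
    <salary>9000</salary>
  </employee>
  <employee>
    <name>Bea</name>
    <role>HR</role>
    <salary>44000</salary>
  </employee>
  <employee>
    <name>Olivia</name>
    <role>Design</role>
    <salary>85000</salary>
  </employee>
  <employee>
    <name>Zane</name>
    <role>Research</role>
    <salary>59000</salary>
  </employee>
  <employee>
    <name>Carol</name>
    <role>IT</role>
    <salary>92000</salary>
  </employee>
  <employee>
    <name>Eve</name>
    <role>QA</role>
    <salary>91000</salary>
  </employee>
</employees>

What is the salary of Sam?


Searching for <employee> with <name>Sam</name>
Found at position 1
<salary>9000</salary>

ANSWER: 9000


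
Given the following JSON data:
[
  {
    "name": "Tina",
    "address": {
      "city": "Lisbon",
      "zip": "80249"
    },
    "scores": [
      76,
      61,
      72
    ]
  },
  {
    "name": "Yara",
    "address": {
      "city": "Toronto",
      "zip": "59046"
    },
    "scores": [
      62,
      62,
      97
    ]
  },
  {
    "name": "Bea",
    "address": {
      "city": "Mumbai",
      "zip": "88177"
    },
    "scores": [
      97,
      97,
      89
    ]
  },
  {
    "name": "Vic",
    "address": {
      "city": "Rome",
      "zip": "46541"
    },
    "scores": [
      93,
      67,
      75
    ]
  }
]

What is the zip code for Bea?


Path: records[2].address.zip
Value: 88177

ANSWER: 88177


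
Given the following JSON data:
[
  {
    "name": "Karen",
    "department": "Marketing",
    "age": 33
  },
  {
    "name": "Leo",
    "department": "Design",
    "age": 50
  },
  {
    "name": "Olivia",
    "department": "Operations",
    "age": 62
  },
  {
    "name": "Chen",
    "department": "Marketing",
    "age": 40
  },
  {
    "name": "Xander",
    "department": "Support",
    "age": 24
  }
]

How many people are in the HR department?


Scanning records for department = HR
  No matches found
Count: 0

ANSWER: 0


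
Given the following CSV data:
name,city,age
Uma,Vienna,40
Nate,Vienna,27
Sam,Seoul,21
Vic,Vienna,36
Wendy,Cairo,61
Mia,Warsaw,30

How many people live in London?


Scanning city column for 'London':
Total matches: 0

ANSWER: 0


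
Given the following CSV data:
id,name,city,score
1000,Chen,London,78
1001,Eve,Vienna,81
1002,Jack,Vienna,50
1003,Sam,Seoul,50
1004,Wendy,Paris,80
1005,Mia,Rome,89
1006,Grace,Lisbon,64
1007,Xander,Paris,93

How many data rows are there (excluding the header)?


Counting rows (excluding header):
Header: id,name,city,score
Data rows: 8

ANSWER: 8


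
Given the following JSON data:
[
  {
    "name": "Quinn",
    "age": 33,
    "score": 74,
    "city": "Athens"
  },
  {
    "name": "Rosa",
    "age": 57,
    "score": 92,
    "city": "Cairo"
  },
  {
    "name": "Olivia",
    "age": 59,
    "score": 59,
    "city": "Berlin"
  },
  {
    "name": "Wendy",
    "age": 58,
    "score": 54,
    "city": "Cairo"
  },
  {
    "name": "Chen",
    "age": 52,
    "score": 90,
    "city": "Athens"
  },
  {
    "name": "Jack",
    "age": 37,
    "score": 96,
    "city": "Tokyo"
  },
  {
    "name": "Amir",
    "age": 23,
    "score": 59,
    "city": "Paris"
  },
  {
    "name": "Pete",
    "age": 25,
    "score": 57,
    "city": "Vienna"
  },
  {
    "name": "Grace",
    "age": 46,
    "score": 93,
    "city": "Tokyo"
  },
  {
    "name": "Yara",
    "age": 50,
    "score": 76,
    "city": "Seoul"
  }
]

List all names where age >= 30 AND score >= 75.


Checking both conditions:
  Quinn (age=33, score=74) -> no
  Rosa (age=57, score=92) -> YES
  Olivia (age=59, score=59) -> no
  Wendy (age=58, score=54) -> no
  Chen (age=52, score=90) -> YES
  Jack (age=37, score=96) -> YES
  Amir (age=23, score=59) -> no
  Pete (age=25, score=57) -> no
  Grace (age=46, score=93) -> YES
  Yara (age=50, score=76) -> YES


ANSWER: Rosa, Chen, Jack, Grace, Yara


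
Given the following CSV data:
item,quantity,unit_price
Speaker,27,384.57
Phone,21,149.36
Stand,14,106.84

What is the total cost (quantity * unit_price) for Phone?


Row: Phone
quantity = 21
unit_price = 149.36
total = 21 * 149.36 = 3136.56

ANSWER: 3136.56


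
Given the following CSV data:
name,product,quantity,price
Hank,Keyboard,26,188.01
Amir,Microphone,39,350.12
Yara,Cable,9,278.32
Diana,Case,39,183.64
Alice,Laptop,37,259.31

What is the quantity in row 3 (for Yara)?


Row 3: Yara
Column 'quantity' = 9

ANSWER: 9


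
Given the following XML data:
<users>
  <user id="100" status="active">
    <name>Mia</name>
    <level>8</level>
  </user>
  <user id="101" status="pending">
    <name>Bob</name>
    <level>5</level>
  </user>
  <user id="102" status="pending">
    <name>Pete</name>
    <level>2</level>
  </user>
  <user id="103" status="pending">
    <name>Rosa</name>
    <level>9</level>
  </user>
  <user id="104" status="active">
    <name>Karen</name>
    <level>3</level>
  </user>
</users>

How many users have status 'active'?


Counting users with status='active':
  Mia (id=100) -> MATCH
  Karen (id=104) -> MATCH
Count: 2

ANSWER: 2


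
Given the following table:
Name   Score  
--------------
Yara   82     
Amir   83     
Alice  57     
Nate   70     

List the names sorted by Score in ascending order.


Sorting by Score (ascending):
  Alice: 57
  Nate: 70
  Yara: 82
  Amir: 83


ANSWER: Alice, Nate, Yara, Amir


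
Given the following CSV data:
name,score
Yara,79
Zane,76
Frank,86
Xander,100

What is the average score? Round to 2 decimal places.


Scores: 79, 76, 86, 100
Sum = 341
Count = 4
Average = 341 / 4 = 85.25

ANSWER: 85.25


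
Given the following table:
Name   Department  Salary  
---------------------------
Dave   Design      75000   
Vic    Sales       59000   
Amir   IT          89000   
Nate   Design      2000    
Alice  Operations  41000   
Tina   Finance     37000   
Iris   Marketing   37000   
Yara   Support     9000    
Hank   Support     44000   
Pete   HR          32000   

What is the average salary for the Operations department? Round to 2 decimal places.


Operations department members:
  Alice: 41000
Sum = 41000
Count = 1
Average = 41000 / 1 = 41000.00

ANSWER: 41000.00


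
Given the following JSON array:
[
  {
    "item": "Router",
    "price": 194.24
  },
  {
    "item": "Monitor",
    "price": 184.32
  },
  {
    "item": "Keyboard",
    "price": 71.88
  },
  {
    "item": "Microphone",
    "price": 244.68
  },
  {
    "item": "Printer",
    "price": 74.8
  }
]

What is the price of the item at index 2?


Array index 2 -> Keyboard
price = 71.88

ANSWER: 71.88


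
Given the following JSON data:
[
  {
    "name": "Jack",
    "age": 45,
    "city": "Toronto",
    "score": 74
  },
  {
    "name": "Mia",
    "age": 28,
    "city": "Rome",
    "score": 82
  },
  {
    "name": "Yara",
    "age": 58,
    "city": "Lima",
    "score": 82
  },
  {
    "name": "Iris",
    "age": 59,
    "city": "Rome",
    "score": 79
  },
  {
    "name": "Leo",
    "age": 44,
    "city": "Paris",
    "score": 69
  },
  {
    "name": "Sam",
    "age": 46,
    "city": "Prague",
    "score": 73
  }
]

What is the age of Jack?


Looking up record where name = Jack
Record index: 0
Field 'age' = 45

ANSWER: 45


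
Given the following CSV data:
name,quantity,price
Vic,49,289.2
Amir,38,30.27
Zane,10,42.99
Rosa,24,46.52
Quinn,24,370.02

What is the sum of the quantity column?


Values in 'quantity' column:
  Row 1: 49
  Row 2: 38
  Row 3: 10
  Row 4: 24
  Row 5: 24
Sum = 49 + 38 + 10 + 24 + 24 = 145

ANSWER: 145


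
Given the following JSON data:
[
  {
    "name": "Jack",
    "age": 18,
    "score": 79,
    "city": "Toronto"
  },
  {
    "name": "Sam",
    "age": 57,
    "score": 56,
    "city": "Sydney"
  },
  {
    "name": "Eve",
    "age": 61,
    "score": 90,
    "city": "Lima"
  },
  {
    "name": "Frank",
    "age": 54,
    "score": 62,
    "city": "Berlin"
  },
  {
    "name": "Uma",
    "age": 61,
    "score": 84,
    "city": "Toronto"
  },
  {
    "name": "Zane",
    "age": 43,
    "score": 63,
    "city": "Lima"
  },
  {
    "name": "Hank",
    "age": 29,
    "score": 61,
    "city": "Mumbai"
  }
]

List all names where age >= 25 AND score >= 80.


Checking both conditions:
  Jack (age=18, score=79) -> no
  Sam (age=57, score=56) -> no
  Eve (age=61, score=90) -> YES
  Frank (age=54, score=62) -> no
  Uma (age=61, score=84) -> YES
  Zane (age=43, score=63) -> no
  Hank (age=29, score=61) -> no


ANSWER: Eve, Uma


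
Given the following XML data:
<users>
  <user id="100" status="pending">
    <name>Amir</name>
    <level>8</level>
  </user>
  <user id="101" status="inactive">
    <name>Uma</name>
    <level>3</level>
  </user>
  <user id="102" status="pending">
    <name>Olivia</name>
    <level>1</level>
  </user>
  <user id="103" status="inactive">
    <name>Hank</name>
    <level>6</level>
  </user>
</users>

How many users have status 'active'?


Counting users with status='active':
Count: 0

ANSWER: 0


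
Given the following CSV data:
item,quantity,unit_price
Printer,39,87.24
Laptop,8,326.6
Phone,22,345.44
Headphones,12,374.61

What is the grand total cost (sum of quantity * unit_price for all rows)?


Computing row totals:
  Printer: 39 * 87.24 = 3402.36
  Laptop: 8 * 326.6 = 2612.8
  Phone: 22 * 345.44 = 7599.68
  Headphones: 12 * 374.61 = 4495.32
Grand total = 3402.36 + 2612.8 + 7599.68 + 4495.32 = 18110.16

ANSWER: 18110.16


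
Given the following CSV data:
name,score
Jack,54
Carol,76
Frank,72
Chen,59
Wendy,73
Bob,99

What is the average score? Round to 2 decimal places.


Scores: 54, 76, 72, 59, 73, 99
Sum = 433
Count = 6
Average = 433 / 6 = 72.17

ANSWER: 72.17


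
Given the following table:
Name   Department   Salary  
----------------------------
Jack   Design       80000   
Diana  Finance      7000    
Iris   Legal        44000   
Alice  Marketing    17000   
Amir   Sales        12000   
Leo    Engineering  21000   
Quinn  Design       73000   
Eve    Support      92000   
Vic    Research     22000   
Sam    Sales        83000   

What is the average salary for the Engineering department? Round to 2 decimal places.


Engineering department members:
  Leo: 21000
Sum = 21000
Count = 1
Average = 21000 / 1 = 21000.00

ANSWER: 21000.00


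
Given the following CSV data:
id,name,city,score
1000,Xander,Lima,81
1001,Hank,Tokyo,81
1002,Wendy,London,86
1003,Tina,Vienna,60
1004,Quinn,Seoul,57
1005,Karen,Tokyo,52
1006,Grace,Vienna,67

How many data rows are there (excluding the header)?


Counting rows (excluding header):
Header: id,name,city,score
Data rows: 7

ANSWER: 7


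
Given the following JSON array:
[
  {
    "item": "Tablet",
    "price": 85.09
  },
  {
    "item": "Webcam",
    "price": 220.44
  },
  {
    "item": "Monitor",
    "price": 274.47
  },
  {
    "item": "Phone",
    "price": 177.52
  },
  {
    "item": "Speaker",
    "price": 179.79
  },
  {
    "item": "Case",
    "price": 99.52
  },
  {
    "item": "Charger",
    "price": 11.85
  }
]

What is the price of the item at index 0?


Array index 0 -> Tablet
price = 85.09

ANSWER: 85.09


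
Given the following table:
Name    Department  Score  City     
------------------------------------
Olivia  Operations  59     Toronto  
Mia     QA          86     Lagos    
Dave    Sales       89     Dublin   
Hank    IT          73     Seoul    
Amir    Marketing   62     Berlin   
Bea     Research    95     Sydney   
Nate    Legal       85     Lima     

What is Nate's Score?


Row 7: Nate
Score = 85

ANSWER: 85


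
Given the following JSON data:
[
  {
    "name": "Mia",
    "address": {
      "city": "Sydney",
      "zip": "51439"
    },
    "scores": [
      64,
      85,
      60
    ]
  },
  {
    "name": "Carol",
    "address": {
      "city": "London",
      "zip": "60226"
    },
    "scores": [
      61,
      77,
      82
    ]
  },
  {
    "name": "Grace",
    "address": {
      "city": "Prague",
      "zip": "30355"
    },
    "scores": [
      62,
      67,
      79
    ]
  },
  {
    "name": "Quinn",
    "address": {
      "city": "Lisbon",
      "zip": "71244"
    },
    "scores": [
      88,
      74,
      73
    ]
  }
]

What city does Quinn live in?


Path: records[3].address.city
Value: Lisbon

ANSWER: Lisbon


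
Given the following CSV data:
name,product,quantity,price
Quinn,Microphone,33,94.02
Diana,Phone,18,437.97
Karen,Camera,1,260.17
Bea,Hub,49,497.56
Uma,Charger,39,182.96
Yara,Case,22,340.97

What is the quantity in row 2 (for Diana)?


Row 2: Diana
Column 'quantity' = 18

ANSWER: 18


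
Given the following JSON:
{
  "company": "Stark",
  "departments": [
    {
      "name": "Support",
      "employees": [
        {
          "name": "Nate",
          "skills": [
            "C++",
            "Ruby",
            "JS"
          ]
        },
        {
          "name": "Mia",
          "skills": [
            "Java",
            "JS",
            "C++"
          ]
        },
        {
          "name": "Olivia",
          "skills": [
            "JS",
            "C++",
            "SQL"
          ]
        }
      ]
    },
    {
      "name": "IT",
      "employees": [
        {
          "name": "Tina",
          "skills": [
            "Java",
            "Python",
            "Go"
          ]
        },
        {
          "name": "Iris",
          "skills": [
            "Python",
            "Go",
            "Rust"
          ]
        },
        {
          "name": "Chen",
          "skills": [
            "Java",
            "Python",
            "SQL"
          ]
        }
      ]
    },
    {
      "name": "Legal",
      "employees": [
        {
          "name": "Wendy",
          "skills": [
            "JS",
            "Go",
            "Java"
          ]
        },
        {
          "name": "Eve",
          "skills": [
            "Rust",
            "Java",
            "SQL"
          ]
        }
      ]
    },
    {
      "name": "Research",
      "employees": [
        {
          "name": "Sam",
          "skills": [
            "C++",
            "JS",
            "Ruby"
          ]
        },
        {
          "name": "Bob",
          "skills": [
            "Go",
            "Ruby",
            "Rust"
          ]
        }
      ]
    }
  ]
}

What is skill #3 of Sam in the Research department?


Path: departments[3].employees[0].skills[2]
Value: Ruby

ANSWER: Ruby


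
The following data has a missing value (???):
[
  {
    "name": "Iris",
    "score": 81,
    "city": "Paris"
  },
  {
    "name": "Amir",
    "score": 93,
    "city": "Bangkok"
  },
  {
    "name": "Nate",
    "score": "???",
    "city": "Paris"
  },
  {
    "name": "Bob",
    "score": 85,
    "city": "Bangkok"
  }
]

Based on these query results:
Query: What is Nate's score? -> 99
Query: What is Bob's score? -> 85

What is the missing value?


The missing value is Nate's score
From query: Nate's score = 99

ANSWER: 99


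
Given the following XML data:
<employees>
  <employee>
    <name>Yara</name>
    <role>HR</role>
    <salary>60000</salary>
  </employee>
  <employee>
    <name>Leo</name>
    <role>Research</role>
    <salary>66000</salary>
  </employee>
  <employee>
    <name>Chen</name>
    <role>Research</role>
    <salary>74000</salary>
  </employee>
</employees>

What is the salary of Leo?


Searching for <employee> with <name>Leo</name>
Found at position 2
<salary>66000</salary>

ANSWER: 66000


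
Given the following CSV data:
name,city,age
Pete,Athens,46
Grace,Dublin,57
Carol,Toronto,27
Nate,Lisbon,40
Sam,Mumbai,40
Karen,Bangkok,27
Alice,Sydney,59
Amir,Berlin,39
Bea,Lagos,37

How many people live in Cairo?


Scanning city column for 'Cairo':
Total matches: 0

ANSWER: 0


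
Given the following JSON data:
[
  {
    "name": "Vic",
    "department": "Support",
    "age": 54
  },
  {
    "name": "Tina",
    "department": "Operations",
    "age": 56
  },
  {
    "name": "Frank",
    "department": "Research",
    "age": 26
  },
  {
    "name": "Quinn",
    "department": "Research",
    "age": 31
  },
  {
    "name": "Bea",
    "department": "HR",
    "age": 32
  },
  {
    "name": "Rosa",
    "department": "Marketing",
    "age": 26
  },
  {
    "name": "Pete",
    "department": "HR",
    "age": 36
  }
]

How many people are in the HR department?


Scanning records for department = HR
  Record 4: Bea
  Record 6: Pete
Count: 2

ANSWER: 2


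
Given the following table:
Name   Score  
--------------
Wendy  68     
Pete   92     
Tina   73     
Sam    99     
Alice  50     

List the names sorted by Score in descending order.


Sorting by Score (descending):
  Sam: 99
  Pete: 92
  Tina: 73
  Wendy: 68
  Alice: 50


ANSWER: Sam, Pete, Tina, Wendy, Alice


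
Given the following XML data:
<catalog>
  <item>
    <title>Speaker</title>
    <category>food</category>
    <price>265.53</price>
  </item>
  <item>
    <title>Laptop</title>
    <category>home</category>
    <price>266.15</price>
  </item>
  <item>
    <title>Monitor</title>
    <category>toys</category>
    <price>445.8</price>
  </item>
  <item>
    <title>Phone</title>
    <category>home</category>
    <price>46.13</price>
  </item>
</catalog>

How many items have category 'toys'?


Scanning <item> elements for <category>toys</category>:
  Item 3: Monitor -> MATCH
Count: 1

ANSWER: 1


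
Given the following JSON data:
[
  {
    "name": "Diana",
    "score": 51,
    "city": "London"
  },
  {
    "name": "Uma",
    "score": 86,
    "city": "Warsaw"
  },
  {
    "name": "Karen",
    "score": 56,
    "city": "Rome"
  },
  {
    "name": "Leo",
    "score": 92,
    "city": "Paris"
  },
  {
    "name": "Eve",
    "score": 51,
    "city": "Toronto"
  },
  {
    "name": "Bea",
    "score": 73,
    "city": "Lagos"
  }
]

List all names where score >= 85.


Filtering records where score >= 85:
  Diana (score=51) -> no
  Uma (score=86) -> YES
  Karen (score=56) -> no
  Leo (score=92) -> YES
  Eve (score=51) -> no
  Bea (score=73) -> no


ANSWER: Uma, Leo


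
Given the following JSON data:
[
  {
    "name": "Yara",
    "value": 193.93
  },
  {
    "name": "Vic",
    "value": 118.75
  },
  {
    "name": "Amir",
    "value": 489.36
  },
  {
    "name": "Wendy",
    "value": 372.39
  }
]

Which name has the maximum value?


Comparing values:
  Yara: 193.93
  Vic: 118.75
  Amir: 489.36
  Wendy: 372.39
Maximum: Amir (489.36)

ANSWER: Amir
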